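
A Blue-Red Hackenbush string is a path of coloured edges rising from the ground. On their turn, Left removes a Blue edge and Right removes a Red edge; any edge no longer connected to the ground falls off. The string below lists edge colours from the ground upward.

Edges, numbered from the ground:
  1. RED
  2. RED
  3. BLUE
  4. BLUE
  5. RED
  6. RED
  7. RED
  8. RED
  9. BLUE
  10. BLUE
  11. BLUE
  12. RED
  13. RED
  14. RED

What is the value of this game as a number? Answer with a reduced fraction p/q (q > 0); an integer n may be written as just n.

step 1: add RED to get R; options L={  } R={ 0 } => -1
step 2: add RED to get RR; options L={  } R={ -1, 0 } => -2
step 3: add BLUE to get RRB; options L={ -2 } R={ -1, 0 } => -3/2
step 4: add BLUE to get RRBB; options L={ -2, -3/2 } R={ -1, 0 } => -5/4
step 5: add RED to get RRBBR; options L={ -2, -3/2 } R={ -5/4, -1, 0 } => -11/8
step 6: add RED to get RRBBRR; options L={ -2, -3/2 } R={ -11/8, -5/4, -1, 0 } => -23/16
step 7: add RED to get RRBBRRR; options L={ -2, -3/2 } R={ -23/16, -11/8, -5/4, -1, 0 } => -47/32
step 8: add RED to get RRBBRRRR; options L={ -2, -3/2 } R={ -47/32, -23/16, -11/8, -5/4, -1, 0 } => -95/64
step 9: add BLUE to get RRBBRRRRB; options L={ -2, -3/2, -95/64 } R={ -47/32, -23/16, -11/8, -5/4, -1, 0 } => -189/128
step 10: add BLUE to get RRBBRRRRBB; options L={ -2, -3/2, -95/64, -189/128 } R={ -47/32, -23/16, -11/8, -5/4, -1, 0 } => -377/256
step 11: add BLUE to get RRBBRRRRBBB; options L={ -2, -3/2, -95/64, -189/128, -377/256 } R={ -47/32, -23/16, -11/8, -5/4, -1, 0 } => -753/512
step 12: add RED to get RRBBRRRRBBBR; options L={ -2, -3/2, -95/64, -189/128, -377/256 } R={ -753/512, -47/32, -23/16, -11/8, -5/4, -1, 0 } => -1507/1024
step 13: add RED to get RRBBRRRRBBBRR; options L={ -2, -3/2, -95/64, -189/128, -377/256 } R={ -1507/1024, -753/512, -47/32, -23/16, -11/8, -5/4, -1, 0 } => -3015/2048
step 14: add RED to get RRBBRRRRBBBRRR; options L={ -2, -3/2, -95/64, -189/128, -377/256 } R={ -3015/2048, -1507/1024, -753/512, -47/32, -23/16, -11/8, -5/4, -1, 0 } => -6031/4096

-6031/4096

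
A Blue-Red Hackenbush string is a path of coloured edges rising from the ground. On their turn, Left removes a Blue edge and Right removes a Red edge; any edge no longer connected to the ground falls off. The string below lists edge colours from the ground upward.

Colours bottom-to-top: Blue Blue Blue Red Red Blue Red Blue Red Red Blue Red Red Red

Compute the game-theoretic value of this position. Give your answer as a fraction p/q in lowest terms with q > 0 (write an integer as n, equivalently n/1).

Prefix values for Blue Blue Blue Red Red Blue Red Blue Red Red Blue Red Red Red via {L|R} + simplicity:
step 1: add Blue to get B; options L={ 0 } R={ · } gives 1
step 2: add Blue to get BB; options L={ 0 1 } R={ · } gives 2
step 3: add Blue to get BBB; options L={ 0 1 2 } R={ · } gives 3
step 4: add Red to get BBBR; options L={ 0 1 2 } R={ 3 } gives 5/2
step 5: add Red to get BBBRR; options L={ 0 1 2 } R={ 5/2 3 } gives 9/4
step 6: add Blue to get BBBRRB; options L={ 0 1 2 9/4 } R={ 5/2 3 } gives 19/8
step 7: add Red to get BBBRRBR; options L={ 0 1 2 9/4 } R={ 19/8 5/2 3 } gives 37/16
step 8: add Blue to get BBBRRBRB; options L={ 0 1 2 9/4 37/16 } R={ 19/8 5/2 3 } gives 75/32
step 9: add Red to get BBBRRBRBR; options L={ 0 1 2 9/4 37/16 } R={ 75/32 19/8 5/2 3 } gives 149/64
step 10: add Red to get BBBRRBRBRR; options L={ 0 1 2 9/4 37/16 } R={ 149/64 75/32 19/8 5/2 3 } gives 297/128
step 11: add Blue to get BBBRRBRBRRB; options L={ 0 1 2 9/4 37/16 297/128 } R={ 149/64 75/32 19/8 5/2 3 } gives 595/256
step 12: add Red to get BBBRRBRBRRBR; options L={ 0 1 2 9/4 37/16 297/128 } R={ 595/256 149/64 75/32 19/8 5/2 3 } gives 1189/512
step 13: add Red to get BBBRRBRBRRBRR; options L={ 0 1 2 9/4 37/16 297/128 } R={ 1189/512 595/256 149/64 75/32 19/8 5/2 3 } gives 2377/1024
step 14: add Red to get BBBRRBRBRRBRRR; options L={ 0 1 2 9/4 37/16 297/128 } R={ 2377/1024 1189/512 595/256 149/64 75/32 19/8 5/2 3 } gives 4753/2048

4753/2048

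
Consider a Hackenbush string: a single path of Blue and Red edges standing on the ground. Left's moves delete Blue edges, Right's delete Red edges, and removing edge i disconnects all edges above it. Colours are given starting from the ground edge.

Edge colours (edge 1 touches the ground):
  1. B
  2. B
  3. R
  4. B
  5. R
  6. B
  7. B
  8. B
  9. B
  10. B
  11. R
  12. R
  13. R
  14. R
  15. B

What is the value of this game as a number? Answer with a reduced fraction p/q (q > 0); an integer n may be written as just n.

step 1: add B to get B; options L={ 0 } R={ (no moves) } → 1
step 2: add B to get BB; options L={ 0; 1 } R={ (no moves) } → 2
step 3: add R to get BBR; options L={ 0; 1 } R={ 2 } → 3/2
step 4: add B to get BBRB; options L={ 0; 1; 3/2 } R={ 2 } → 7/4
step 5: add R to get BBRBR; options L={ 0; 1; 3/2 } R={ 7/4; 2 } → 13/8
step 6: add B to get BBRBRB; options L={ 0; 1; 3/2; 13/8 } R={ 7/4; 2 } → 27/16
step 7: add B to get BBRBRBB; options L={ 0; 1; 3/2; 13/8; 27/16 } R={ 7/4; 2 } → 55/32
step 8: add B to get BBRBRBBB; options L={ 0; 1; 3/2; 13/8; 27/16; 55/32 } R={ 7/4; 2 } → 111/64
step 9: add B to get BBRBRBBBB; options L={ 0; 1; 3/2; 13/8; 27/16; 55/32; 111/64 } R={ 7/4; 2 } → 223/128
step 10: add B to get BBRBRBBBBB; options L={ 0; 1; 3/2; 13/8; 27/16; 55/32; 111/64; 223/128 } R={ 7/4; 2 } → 447/256
step 11: add R to get BBRBRBBBBBR; options L={ 0; 1; 3/2; 13/8; 27/16; 55/32; 111/64; 223/128 } R={ 447/256; 7/4; 2 } → 893/512
step 12: add R to get BBRBRBBBBBRR; options L={ 0; 1; 3/2; 13/8; 27/16; 55/32; 111/64; 223/128 } R={ 893/512; 447/256; 7/4; 2 } → 1785/1024
step 13: add R to get BBRBRBBBBBRRR; options L={ 0; 1; 3/2; 13/8; 27/16; 55/32; 111/64; 223/128 } R={ 1785/1024; 893/512; 447/256; 7/4; 2 } → 3569/2048
step 14: add R to get BBRBRBBBBBRRRR; options L={ 0; 1; 3/2; 13/8; 27/16; 55/32; 111/64; 223/128 } R={ 3569/2048; 1785/1024; 893/512; 447/256; 7/4; 2 } → 7137/4096
step 15: add B to get BBRBRBBBBBRRRRB; options L={ 0; 1; 3/2; 13/8; 27/16; 55/32; 111/64; 223/128; 7137/4096 } R={ 3569/2048; 1785/1024; 893/512; 447/256; 7/4; 2 } → 14275/8192

14275/8192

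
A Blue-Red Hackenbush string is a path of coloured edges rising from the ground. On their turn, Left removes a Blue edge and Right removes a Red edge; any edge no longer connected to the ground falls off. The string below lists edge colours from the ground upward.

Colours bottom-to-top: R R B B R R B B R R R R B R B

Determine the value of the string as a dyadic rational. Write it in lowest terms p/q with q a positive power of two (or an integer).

-11509/8192

R: Left { — }, Right { 0 } ⇒ simplest -1
RR: Left { — }, Right { -1, 0 } ⇒ simplest -2
RRB: Left { -2 }, Right { -1, 0 } ⇒ simplest -3/2
RRBB: Left { -2, -3/2 }, Right { -1, 0 } ⇒ simplest -5/4
RRBBR: Left { -2, -3/2 }, Right { -5/4, -1, 0 } ⇒ simplest -11/8
RRBBRR: Left { -2, -3/2 }, Right { -11/8, -5/4, -1, 0 } ⇒ simplest -23/16
RRBBRRB: Left { -2, -3/2, -23/16 }, Right { -11/8, -5/4, -1, 0 } ⇒ simplest -45/32
RRBBRRBB: Left { -2, -3/2, -23/16, -45/32 }, Right { -11/8, -5/4, -1, 0 } ⇒ simplest -89/64
RRBBRRBBR: Left { -2, -3/2, -23/16, -45/32 }, Right { -89/64, -11/8, -5/4, -1, 0 } ⇒ simplest -179/128
RRBBRRBBRR: Left { -2, -3/2, -23/16, -45/32 }, Right { -179/128, -89/64, -11/8, -5/4, -1, 0 } ⇒ simplest -359/256
RRBBRRBBRRR: Left { -2, -3/2, -23/16, -45/32 }, Right { -359/256, -179/128, -89/64, -11/8, -5/4, -1, 0 } ⇒ simplest -719/512
RRBBRRBBRRRR: Left { -2, -3/2, -23/16, -45/32 }, Right { -719/512, -359/256, -179/128, -89/64, -11/8, -5/4, -1, 0 } ⇒ simplest -1439/1024
RRBBRRBBRRRRB: Left { -2, -3/2, -23/16, -45/32, -1439/1024 }, Right { -719/512, -359/256, -179/128, -89/64, -11/8, -5/4, -1, 0 } ⇒ simplest -2877/2048
RRBBRRBBRRRRBR: Left { -2, -3/2, -23/16, -45/32, -1439/1024 }, Right { -2877/2048, -719/512, -359/256, -179/128, -89/64, -11/8, -5/4, -1, 0 } ⇒ simplest -5755/4096
RRBBRRBBRRRRBRB: Left { -2, -3/2, -23/16, -45/32, -1439/1024, -5755/4096 }, Right { -2877/2048, -719/512, -359/256, -179/128, -89/64, -11/8, -5/4, -1, 0 } ⇒ simplest -11509/8192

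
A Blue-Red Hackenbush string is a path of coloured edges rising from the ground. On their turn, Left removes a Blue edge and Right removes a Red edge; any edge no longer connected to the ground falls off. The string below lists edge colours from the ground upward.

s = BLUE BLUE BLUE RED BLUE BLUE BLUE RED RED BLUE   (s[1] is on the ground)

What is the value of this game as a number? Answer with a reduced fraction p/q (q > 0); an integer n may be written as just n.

371/128

step 1: add BLUE to get B; options L={ 0 } R={ ∅ } — 1
step 2: add BLUE to get BB; options L={ 0; 1 } R={ ∅ } — 2
step 3: add BLUE to get BBB; options L={ 0; 1; 2 } R={ ∅ } — 3
step 4: add RED to get BBBR; options L={ 0; 1; 2 } R={ 3 } — 5/2
step 5: add BLUE to get BBBRB; options L={ 0; 1; 2; 5/2 } R={ 3 } — 11/4
step 6: add BLUE to get BBBRBB; options L={ 0; 1; 2; 5/2; 11/4 } R={ 3 } — 23/8
step 7: add BLUE to get BBBRBBB; options L={ 0; 1; 2; 5/2; 11/4; 23/8 } R={ 3 } — 47/16
step 8: add RED to get BBBRBBBR; options L={ 0; 1; 2; 5/2; 11/4; 23/8 } R={ 47/16; 3 } — 93/32
step 9: add RED to get BBBRBBBRR; options L={ 0; 1; 2; 5/2; 11/4; 23/8 } R={ 93/32; 47/16; 3 } — 185/64
step 10: add BLUE to get BBBRBBBRRB; options L={ 0; 1; 2; 5/2; 11/4; 23/8; 185/64 } R={ 93/32; 47/16; 3 } — 371/128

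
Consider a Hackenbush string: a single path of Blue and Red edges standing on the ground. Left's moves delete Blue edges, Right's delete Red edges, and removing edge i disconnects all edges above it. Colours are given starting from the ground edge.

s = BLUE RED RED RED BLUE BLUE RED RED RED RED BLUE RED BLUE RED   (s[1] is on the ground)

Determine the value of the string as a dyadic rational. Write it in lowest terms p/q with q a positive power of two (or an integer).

val(B) = { 0 |  } so 1
val(BR) = { 0 | 1 } so 1/2
val(BRR) = { 0 | 1/2,1 } so 1/4
val(BRRR) = { 0 | 1/4,1/2,1 } so 1/8
val(BRRRB) = { 0,1/8 | 1/4,1/2,1 } so 3/16
val(BRRRBB) = { 0,1/8,3/16 | 1/4,1/2,1 } so 7/32
val(BRRRBBR) = { 0,1/8,3/16 | 7/32,1/4,1/2,1 } so 13/64
val(BRRRBBRR) = { 0,1/8,3/16 | 13/64,7/32,1/4,1/2,1 } so 25/128
val(BRRRBBRRR) = { 0,1/8,3/16 | 25/128,13/64,7/32,1/4,1/2,1 } so 49/256
val(BRRRBBRRRR) = { 0,1/8,3/16 | 49/256,25/128,13/64,7/32,1/4,1/2,1 } so 97/512
val(BRRRBBRRRRB) = { 0,1/8,3/16,97/512 | 49/256,25/128,13/64,7/32,1/4,1/2,1 } so 195/1024
val(BRRRBBRRRRBR) = { 0,1/8,3/16,97/512 | 195/1024,49/256,25/128,13/64,7/32,1/4,1/2,1 } so 389/2048
val(BRRRBBRRRRBRB) = { 0,1/8,3/16,97/512,389/2048 | 195/1024,49/256,25/128,13/64,7/32,1/4,1/2,1 } so 779/4096
val(BRRRBBRRRRBRBR) = { 0,1/8,3/16,97/512,389/2048 | 779/4096,195/1024,49/256,25/128,13/64,7/32,1/4,1/2,1 } so 1557/8192

1557/8192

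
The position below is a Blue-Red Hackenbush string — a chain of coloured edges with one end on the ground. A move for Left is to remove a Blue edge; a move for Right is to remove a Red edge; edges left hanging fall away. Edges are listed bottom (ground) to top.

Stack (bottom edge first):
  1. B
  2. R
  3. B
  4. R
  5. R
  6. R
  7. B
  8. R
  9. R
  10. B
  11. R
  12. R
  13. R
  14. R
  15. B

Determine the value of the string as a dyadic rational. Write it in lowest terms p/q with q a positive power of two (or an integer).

G(B) = { 0 | ∅ } ⇒ 1
G(BR) = { 0 | 1 } ⇒ 1/2
G(BRB) = { 0,1/2 | 1 } ⇒ 3/4
G(BRBR) = { 0,1/2 | 3/4,1 } ⇒ 5/8
G(BRBRR) = { 0,1/2 | 5/8,3/4,1 } ⇒ 9/16
G(BRBRRR) = { 0,1/2 | 9/16,5/8,3/4,1 } ⇒ 17/32
G(BRBRRRB) = { 0,1/2,17/32 | 9/16,5/8,3/4,1 } ⇒ 35/64
G(BRBRRRBR) = { 0,1/2,17/32 | 35/64,9/16,5/8,3/4,1 } ⇒ 69/128
G(BRBRRRBRR) = { 0,1/2,17/32 | 69/128,35/64,9/16,5/8,3/4,1 } ⇒ 137/256
G(BRBRRRBRRB) = { 0,1/2,17/32,137/256 | 69/128,35/64,9/16,5/8,3/4,1 } ⇒ 275/512
G(BRBRRRBRRBR) = { 0,1/2,17/32,137/256 | 275/512,69/128,35/64,9/16,5/8,3/4,1 } ⇒ 549/1024
G(BRBRRRBRRBRR) = { 0,1/2,17/32,137/256 | 549/1024,275/512,69/128,35/64,9/16,5/8,3/4,1 } ⇒ 1097/2048
G(BRBRRRBRRBRRR) = { 0,1/2,17/32,137/256 | 1097/2048,549/1024,275/512,69/128,35/64,9/16,5/8,3/4,1 } ⇒ 2193/4096
G(BRBRRRBRRBRRRR) = { 0,1/2,17/32,137/256 | 2193/4096,1097/2048,549/1024,275/512,69/128,35/64,9/16,5/8,3/4,1 } ⇒ 4385/8192
G(BRBRRRBRRBRRRRB) = { 0,1/2,17/32,137/256,4385/8192 | 2193/4096,1097/2048,549/1024,275/512,69/128,35/64,9/16,5/8,3/4,1 } ⇒ 8771/16384

8771/16384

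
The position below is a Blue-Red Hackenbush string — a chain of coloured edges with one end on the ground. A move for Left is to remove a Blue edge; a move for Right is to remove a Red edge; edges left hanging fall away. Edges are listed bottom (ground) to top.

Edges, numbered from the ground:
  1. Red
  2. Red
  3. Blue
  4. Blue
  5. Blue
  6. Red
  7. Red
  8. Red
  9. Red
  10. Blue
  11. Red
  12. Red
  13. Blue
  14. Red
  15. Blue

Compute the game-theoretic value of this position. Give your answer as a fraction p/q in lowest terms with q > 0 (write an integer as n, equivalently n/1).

-10165/8192

Prefix values for Red Red Blue Blue Blue Red Red Red Red Blue Red Red Blue Red Blue via {L|R} + simplicity:
edge 1 of 15 (Red): {  | 0 } = -1
edge 2 of 15 (Red): {  | -1 0 } = -2
edge 3 of 15 (Blue): { -2 | -1 0 } = -3/2
edge 4 of 15 (Blue): { -2 -3/2 | -1 0 } = -5/4
edge 5 of 15 (Blue): { -2 -3/2 -5/4 | -1 0 } = -9/8
edge 6 of 15 (Red): { -2 -3/2 -5/4 | -9/8 -1 0 } = -19/16
edge 7 of 15 (Red): { -2 -3/2 -5/4 | -19/16 -9/8 -1 0 } = -39/32
edge 8 of 15 (Red): { -2 -3/2 -5/4 | -39/32 -19/16 -9/8 -1 0 } = -79/64
edge 9 of 15 (Red): { -2 -3/2 -5/4 | -79/64 -39/32 -19/16 -9/8 -1 0 } = -159/128
edge 10 of 15 (Blue): { -2 -3/2 -5/4 -159/128 | -79/64 -39/32 -19/16 -9/8 -1 0 } = -317/256
edge 11 of 15 (Red): { -2 -3/2 -5/4 -159/128 | -317/256 -79/64 -39/32 -19/16 -9/8 -1 0 } = -635/512
edge 12 of 15 (Red): { -2 -3/2 -5/4 -159/128 | -635/512 -317/256 -79/64 -39/32 -19/16 -9/8 -1 0 } = -1271/1024
edge 13 of 15 (Blue): { -2 -3/2 -5/4 -159/128 -1271/1024 | -635/512 -317/256 -79/64 -39/32 -19/16 -9/8 -1 0 } = -2541/2048
edge 14 of 15 (Red): { -2 -3/2 -5/4 -159/128 -1271/1024 | -2541/2048 -635/512 -317/256 -79/64 -39/32 -19/16 -9/8 -1 0 } = -5083/4096
edge 15 of 15 (Blue): { -2 -3/2 -5/4 -159/128 -1271/1024 -5083/4096 | -2541/2048 -635/512 -317/256 -79/64 -39/32 -19/16 -9/8 -1 0 } = -10165/8192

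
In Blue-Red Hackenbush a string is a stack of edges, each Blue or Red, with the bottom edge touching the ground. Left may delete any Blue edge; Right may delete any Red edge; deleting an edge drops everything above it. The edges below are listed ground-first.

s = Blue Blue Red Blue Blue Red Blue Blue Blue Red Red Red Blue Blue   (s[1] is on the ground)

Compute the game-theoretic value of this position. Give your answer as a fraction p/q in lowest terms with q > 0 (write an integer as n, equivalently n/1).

7623/4096

v_1 [B]  L=[0]  R=[]  = 1
v_2 [BB]  L=[0; 1]  R=[]  = 2
v_3 [BBR]  L=[0; 1]  R=[2]  = 3/2
v_4 [BBRB]  L=[0; 1; 3/2]  R=[2]  = 7/4
v_5 [BBRBB]  L=[0; 1; 3/2; 7/4]  R=[2]  = 15/8
v_6 [BBRBBR]  L=[0; 1; 3/2; 7/4]  R=[15/8; 2]  = 29/16
v_7 [BBRBBRB]  L=[0; 1; 3/2; 7/4; 29/16]  R=[15/8; 2]  = 59/32
v_8 [BBRBBRBB]  L=[0; 1; 3/2; 7/4; 29/16; 59/32]  R=[15/8; 2]  = 119/64
v_9 [BBRBBRBBB]  L=[0; 1; 3/2; 7/4; 29/16; 59/32; 119/64]  R=[15/8; 2]  = 239/128
v_10 [BBRBBRBBBR]  L=[0; 1; 3/2; 7/4; 29/16; 59/32; 119/64]  R=[239/128; 15/8; 2]  = 477/256
v_11 [BBRBBRBBBRR]  L=[0; 1; 3/2; 7/4; 29/16; 59/32; 119/64]  R=[477/256; 239/128; 15/8; 2]  = 953/512
v_12 [BBRBBRBBBRRR]  L=[0; 1; 3/2; 7/4; 29/16; 59/32; 119/64]  R=[953/512; 477/256; 239/128; 15/8; 2]  = 1905/1024
v_13 [BBRBBRBBBRRRB]  L=[0; 1; 3/2; 7/4; 29/16; 59/32; 119/64; 1905/1024]  R=[953/512; 477/256; 239/128; 15/8; 2]  = 3811/2048
v_14 [BBRBBRBBBRRRBB]  L=[0; 1; 3/2; 7/4; 29/16; 59/32; 119/64; 1905/1024; 3811/2048]  R=[953/512; 477/256; 239/128; 15/8; 2]  = 7623/4096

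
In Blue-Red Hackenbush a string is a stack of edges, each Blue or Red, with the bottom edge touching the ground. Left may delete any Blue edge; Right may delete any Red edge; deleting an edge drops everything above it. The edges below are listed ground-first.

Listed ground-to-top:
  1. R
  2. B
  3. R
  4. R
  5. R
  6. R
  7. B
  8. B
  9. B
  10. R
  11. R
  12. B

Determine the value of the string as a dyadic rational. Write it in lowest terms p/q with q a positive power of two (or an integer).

Recurse on prefixes of the 12-edge string R B R R R R B B B R R B:
step 1: add R to get R; options L={ none } R={ 0 } => -1
step 2: add B to get RB; options L={ -1 } R={ 0 } => -1/2
step 3: add R to get RBR; options L={ -1 } R={ -1/2, 0 } => -3/4
step 4: add R to get RBRR; options L={ -1 } R={ -3/4, -1/2, 0 } => -7/8
step 5: add R to get RBRRR; options L={ -1 } R={ -7/8, -3/4, -1/2, 0 } => -15/16
step 6: add R to get RBRRRR; options L={ -1 } R={ -15/16, -7/8, -3/4, -1/2, 0 } => -31/32
step 7: add B to get RBRRRRB; options L={ -1, -31/32 } R={ -15/16, -7/8, -3/4, -1/2, 0 } => -61/64
step 8: add B to get RBRRRRBB; options L={ -1, -31/32, -61/64 } R={ -15/16, -7/8, -3/4, -1/2, 0 } => -121/128
step 9: add B to get RBRRRRBBB; options L={ -1, -31/32, -61/64, -121/128 } R={ -15/16, -7/8, -3/4, -1/2, 0 } => -241/256
step 10: add R to get RBRRRRBBBR; options L={ -1, -31/32, -61/64, -121/128 } R={ -241/256, -15/16, -7/8, -3/4, -1/2, 0 } => -483/512
step 11: add R to get RBRRRRBBBRR; options L={ -1, -31/32, -61/64, -121/128 } R={ -483/512, -241/256, -15/16, -7/8, -3/4, -1/2, 0 } => -967/1024
step 12: add B to get RBRRRRBBBRRB; options L={ -1, -31/32, -61/64, -121/128, -967/1024 } R={ -483/512, -241/256, -15/16, -7/8, -3/4, -1/2, 0 } => -1933/2048

-1933/2048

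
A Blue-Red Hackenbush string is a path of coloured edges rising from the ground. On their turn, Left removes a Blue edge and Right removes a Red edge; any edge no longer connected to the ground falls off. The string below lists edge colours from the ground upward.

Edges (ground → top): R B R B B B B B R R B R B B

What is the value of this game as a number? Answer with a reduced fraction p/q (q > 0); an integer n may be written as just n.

-4201/8192

value(R) = { ∅ | 0 } = -1
value(RB) = { -1 | 0 } = -1/2
value(RBR) = { -1 | -1/2 0 } = -3/4
value(RBRB) = { -1 -3/4 | -1/2 0 } = -5/8
value(RBRBB) = { -1 -3/4 -5/8 | -1/2 0 } = -9/16
value(RBRBBB) = { -1 -3/4 -5/8 -9/16 | -1/2 0 } = -17/32
value(RBRBBBB) = { -1 -3/4 -5/8 -9/16 -17/32 | -1/2 0 } = -33/64
value(RBRBBBBB) = { -1 -3/4 -5/8 -9/16 -17/32 -33/64 | -1/2 0 } = -65/128
value(RBRBBBBBR) = { -1 -3/4 -5/8 -9/16 -17/32 -33/64 | -65/128 -1/2 0 } = -131/256
value(RBRBBBBBRR) = { -1 -3/4 -5/8 -9/16 -17/32 -33/64 | -131/256 -65/128 -1/2 0 } = -263/512
value(RBRBBBBBRRB) = { -1 -3/4 -5/8 -9/16 -17/32 -33/64 -263/512 | -131/256 -65/128 -1/2 0 } = -525/1024
value(RBRBBBBBRRBR) = { -1 -3/4 -5/8 -9/16 -17/32 -33/64 -263/512 | -525/1024 -131/256 -65/128 -1/2 0 } = -1051/2048
value(RBRBBBBBRRBRB) = { -1 -3/4 -5/8 -9/16 -17/32 -33/64 -263/512 -1051/2048 | -525/1024 -131/256 -65/128 -1/2 0 } = -2101/4096
value(RBRBBBBBRRBRBB) = { -1 -3/4 -5/8 -9/16 -17/32 -33/64 -263/512 -1051/2048 -2101/4096 | -525/1024 -131/256 -65/128 -1/2 0 } = -4201/8192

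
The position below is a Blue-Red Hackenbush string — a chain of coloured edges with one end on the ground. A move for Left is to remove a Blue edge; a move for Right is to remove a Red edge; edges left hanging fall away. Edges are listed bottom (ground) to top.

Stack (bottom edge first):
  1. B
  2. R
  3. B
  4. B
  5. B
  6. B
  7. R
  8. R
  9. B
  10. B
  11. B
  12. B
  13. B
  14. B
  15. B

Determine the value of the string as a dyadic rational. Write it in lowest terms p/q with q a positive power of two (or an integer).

15615/16384

Build G(s[:k]) for k = 1..15, string s = B R B B B B R R B B B B B B B.
G_1 [B]  L=[0]  R=[—]  ⇒ 1
G_2 [BR]  L=[0]  R=[1]  ⇒ 1/2
G_3 [BRB]  L=[0; 1/2]  R=[1]  ⇒ 3/4
G_4 [BRBB]  L=[0; 1/2; 3/4]  R=[1]  ⇒ 7/8
G_5 [BRBBB]  L=[0; 1/2; 3/4; 7/8]  R=[1]  ⇒ 15/16
G_6 [BRBBBB]  L=[0; 1/2; 3/4; 7/8; 15/16]  R=[1]  ⇒ 31/32
G_7 [BRBBBBR]  L=[0; 1/2; 3/4; 7/8; 15/16]  R=[31/32; 1]  ⇒ 61/64
G_8 [BRBBBBRR]  L=[0; 1/2; 3/4; 7/8; 15/16]  R=[61/64; 31/32; 1]  ⇒ 121/128
G_9 [BRBBBBRRB]  L=[0; 1/2; 3/4; 7/8; 15/16; 121/128]  R=[61/64; 31/32; 1]  ⇒ 243/256
G_10 [BRBBBBRRBB]  L=[0; 1/2; 3/4; 7/8; 15/16; 121/128; 243/256]  R=[61/64; 31/32; 1]  ⇒ 487/512
G_11 [BRBBBBRRBBB]  L=[0; 1/2; 3/4; 7/8; 15/16; 121/128; 243/256; 487/512]  R=[61/64; 31/32; 1]  ⇒ 975/1024
G_12 [BRBBBBRRBBBB]  L=[0; 1/2; 3/4; 7/8; 15/16; 121/128; 243/256; 487/512; 975/1024]  R=[61/64; 31/32; 1]  ⇒ 1951/2048
G_13 [BRBBBBRRBBBBB]  L=[0; 1/2; 3/4; 7/8; 15/16; 121/128; 243/256; 487/512; 975/1024; 1951/2048]  R=[61/64; 31/32; 1]  ⇒ 3903/4096
G_14 [BRBBBBRRBBBBBB]  L=[0; 1/2; 3/4; 7/8; 15/16; 121/128; 243/256; 487/512; 975/1024; 1951/2048; 3903/4096]  R=[61/64; 31/32; 1]  ⇒ 7807/8192
G_15 [BRBBBBRRBBBBBBB]  L=[0; 1/2; 3/4; 7/8; 15/16; 121/128; 243/256; 487/512; 975/1024; 1951/2048; 3903/4096; 7807/8192]  R=[61/64; 31/32; 1]  ⇒ 15615/16384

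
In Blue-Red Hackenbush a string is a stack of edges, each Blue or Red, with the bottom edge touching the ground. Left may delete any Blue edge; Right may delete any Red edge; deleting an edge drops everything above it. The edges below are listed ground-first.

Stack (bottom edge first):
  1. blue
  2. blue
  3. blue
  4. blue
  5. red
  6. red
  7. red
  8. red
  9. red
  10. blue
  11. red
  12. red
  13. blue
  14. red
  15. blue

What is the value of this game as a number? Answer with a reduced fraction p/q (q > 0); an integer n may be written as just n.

6219/2048

Build G(s[:k]) for k = 1..15, string s = blue blue blue blue red red red red red blue red red blue red blue.
b: Left { 0 }, Right { · } => simplest 1
bb: Left { 0, 1 }, Right { · } => simplest 2
bbb: Left { 0, 1, 2 }, Right { · } => simplest 3
bbbb: Left { 0, 1, 2, 3 }, Right { · } => simplest 4
bbbbr: Left { 0, 1, 2, 3 }, Right { 4 } => simplest 7/2
bbbbrr: Left { 0, 1, 2, 3 }, Right { 7/2, 4 } => simplest 13/4
bbbbrrr: Left { 0, 1, 2, 3 }, Right { 13/4, 7/2, 4 } => simplest 25/8
bbbbrrrr: Left { 0, 1, 2, 3 }, Right { 25/8, 13/4, 7/2, 4 } => simplest 49/16
bbbbrrrrr: Left { 0, 1, 2, 3 }, Right { 49/16, 25/8, 13/4, 7/2, 4 } => simplest 97/32
bbbbrrrrrb: Left { 0, 1, 2, 3, 97/32 }, Right { 49/16, 25/8, 13/4, 7/2, 4 } => simplest 195/64
bbbbrrrrrbr: Left { 0, 1, 2, 3, 97/32 }, Right { 195/64, 49/16, 25/8, 13/4, 7/2, 4 } => simplest 389/128
bbbbrrrrrbrr: Left { 0, 1, 2, 3, 97/32 }, Right { 389/128, 195/64, 49/16, 25/8, 13/4, 7/2, 4 } => simplest 777/256
bbbbrrrrrbrrb: Left { 0, 1, 2, 3, 97/32, 777/256 }, Right { 389/128, 195/64, 49/16, 25/8, 13/4, 7/2, 4 } => simplest 1555/512
bbbbrrrrrbrrbr: Left { 0, 1, 2, 3, 97/32, 777/256 }, Right { 1555/512, 389/128, 195/64, 49/16, 25/8, 13/4, 7/2, 4 } => simplest 3109/1024
bbbbrrrrrbrrbrb: Left { 0, 1, 2, 3, 97/32, 777/256, 3109/1024 }, Right { 1555/512, 389/128, 195/64, 49/16, 25/8, 13/4, 7/2, 4 } => simplest 6219/2048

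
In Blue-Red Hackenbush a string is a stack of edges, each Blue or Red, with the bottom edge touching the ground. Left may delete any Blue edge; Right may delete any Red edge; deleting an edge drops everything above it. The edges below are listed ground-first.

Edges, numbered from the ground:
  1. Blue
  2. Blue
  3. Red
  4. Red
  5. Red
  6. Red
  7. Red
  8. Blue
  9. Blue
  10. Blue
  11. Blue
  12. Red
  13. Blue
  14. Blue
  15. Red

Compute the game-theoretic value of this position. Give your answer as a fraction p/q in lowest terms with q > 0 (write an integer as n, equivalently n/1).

Recurse on prefixes of the 15-edge string Blue Blue Red Red Red Red Red Blue Blue Blue Blue Red Blue Blue Red:
g_1 [B]  L=[0]  R=[∅]  — 1
g_2 [BB]  L=[0; 1]  R=[∅]  — 2
g_3 [BBR]  L=[0; 1]  R=[2]  — 3/2
g_4 [BBRR]  L=[0; 1]  R=[3/2; 2]  — 5/4
g_5 [BBRRR]  L=[0; 1]  R=[5/4; 3/2; 2]  — 9/8
g_6 [BBRRRR]  L=[0; 1]  R=[9/8; 5/4; 3/2; 2]  — 17/16
g_7 [BBRRRRR]  L=[0; 1]  R=[17/16; 9/8; 5/4; 3/2; 2]  — 33/32
g_8 [BBRRRRRB]  L=[0; 1; 33/32]  R=[17/16; 9/8; 5/4; 3/2; 2]  — 67/64
g_9 [BBRRRRRBB]  L=[0; 1; 33/32; 67/64]  R=[17/16; 9/8; 5/4; 3/2; 2]  — 135/128
g_10 [BBRRRRRBBB]  L=[0; 1; 33/32; 67/64; 135/128]  R=[17/16; 9/8; 5/4; 3/2; 2]  — 271/256
g_11 [BBRRRRRBBBB]  L=[0; 1; 33/32; 67/64; 135/128; 271/256]  R=[17/16; 9/8; 5/4; 3/2; 2]  — 543/512
g_12 [BBRRRRRBBBBR]  L=[0; 1; 33/32; 67/64; 135/128; 271/256]  R=[543/512; 17/16; 9/8; 5/4; 3/2; 2]  — 1085/1024
g_13 [BBRRRRRBBBBRB]  L=[0; 1; 33/32; 67/64; 135/128; 271/256; 1085/1024]  R=[543/512; 17/16; 9/8; 5/4; 3/2; 2]  — 2171/2048
g_14 [BBRRRRRBBBBRBB]  L=[0; 1; 33/32; 67/64; 135/128; 271/256; 1085/1024; 2171/2048]  R=[543/512; 17/16; 9/8; 5/4; 3/2; 2]  — 4343/4096
g_15 [BBRRRRRBBBBRBBR]  L=[0; 1; 33/32; 67/64; 135/128; 271/256; 1085/1024; 2171/2048]  R=[4343/4096; 543/512; 17/16; 9/8; 5/4; 3/2; 2]  — 8685/8192

8685/8192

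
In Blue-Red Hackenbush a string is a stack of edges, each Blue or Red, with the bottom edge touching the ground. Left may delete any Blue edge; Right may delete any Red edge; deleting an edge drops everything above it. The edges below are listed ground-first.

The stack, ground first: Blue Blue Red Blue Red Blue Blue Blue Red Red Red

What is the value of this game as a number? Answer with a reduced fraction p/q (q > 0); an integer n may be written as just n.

Prefix values for Blue Blue Red Blue Red Blue Blue Blue Red Red Red via {L|R} + simplicity:
v(B) = { 0 | ∅ } so 1
v(BB) = { 0 1 | ∅ } so 2
v(BBR) = { 0 1 | 2 } so 3/2
v(BBRB) = { 0 1 3/2 | 2 } so 7/4
v(BBRBR) = { 0 1 3/2 | 7/4 2 } so 13/8
v(BBRBRB) = { 0 1 3/2 13/8 | 7/4 2 } so 27/16
v(BBRBRBB) = { 0 1 3/2 13/8 27/16 | 7/4 2 } so 55/32
v(BBRBRBBB) = { 0 1 3/2 13/8 27/16 55/32 | 7/4 2 } so 111/64
v(BBRBRBBBR) = { 0 1 3/2 13/8 27/16 55/32 | 111/64 7/4 2 } so 221/128
v(BBRBRBBBRR) = { 0 1 3/2 13/8 27/16 55/32 | 221/128 111/64 7/4 2 } so 441/256
v(BBRBRBBBRRR) = { 0 1 3/2 13/8 27/16 55/32 | 441/256 221/128 111/64 7/4 2 } so 881/512

881/512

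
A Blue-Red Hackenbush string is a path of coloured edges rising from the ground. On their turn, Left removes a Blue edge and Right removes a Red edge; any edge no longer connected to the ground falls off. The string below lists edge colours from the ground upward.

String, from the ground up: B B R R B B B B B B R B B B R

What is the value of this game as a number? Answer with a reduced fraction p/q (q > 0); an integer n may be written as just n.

12253/8192

Recurse on prefixes of the 15-edge string B B R R B B B B B B R B B B R:
1 of 15 · B · max L 0 · min R +∞ => 1
2 of 15 · BB · max L 1 · min R +∞ => 2
3 of 15 · BBR · max L 1 · min R 2 => 3/2
4 of 15 · BBRR · max L 1 · min R 3/2 => 5/4
5 of 15 · BBRRB · max L 5/4 · min R 3/2 => 11/8
6 of 15 · BBRRBB · max L 11/8 · min R 3/2 => 23/16
7 of 15 · BBRRBBB · max L 23/16 · min R 3/2 => 47/32
8 of 15 · BBRRBBBB · max L 47/32 · min R 3/2 => 95/64
9 of 15 · BBRRBBBBB · max L 95/64 · min R 3/2 => 191/128
10 of 15 · BBRRBBBBBB · max L 191/128 · min R 3/2 => 383/256
11 of 15 · BBRRBBBBBBR · max L 191/128 · min R 383/256 => 765/512
12 of 15 · BBRRBBBBBBRB · max L 765/512 · min R 383/256 => 1531/1024
13 of 15 · BBRRBBBBBBRBB · max L 1531/1024 · min R 383/256 => 3063/2048
14 of 15 · BBRRBBBBBBRBBB · max L 3063/2048 · min R 383/256 => 6127/4096
15 of 15 · BBRRBBBBBBRBBBR · max L 3063/2048 · min R 6127/4096 => 12253/8192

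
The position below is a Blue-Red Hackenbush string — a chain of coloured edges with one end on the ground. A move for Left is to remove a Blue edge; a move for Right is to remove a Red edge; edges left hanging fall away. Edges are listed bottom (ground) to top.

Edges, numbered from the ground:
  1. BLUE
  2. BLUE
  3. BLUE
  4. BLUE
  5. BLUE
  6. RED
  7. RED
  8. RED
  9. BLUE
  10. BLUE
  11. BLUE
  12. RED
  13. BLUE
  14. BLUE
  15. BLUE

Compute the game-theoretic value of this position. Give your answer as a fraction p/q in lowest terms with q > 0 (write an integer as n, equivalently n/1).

4335/1024

B: Left { 0 }, Right {  } ⇒ simplest 1
BB: Left { 0; 1 }, Right {  } ⇒ simplest 2
BBB: Left { 0; 1; 2 }, Right {  } ⇒ simplest 3
BBBB: Left { 0; 1; 2; 3 }, Right {  } ⇒ simplest 4
BBBBB: Left { 0; 1; 2; 3; 4 }, Right {  } ⇒ simplest 5
BBBBBR: Left { 0; 1; 2; 3; 4 }, Right { 5 } ⇒ simplest 9/2
BBBBBRR: Left { 0; 1; 2; 3; 4 }, Right { 9/2; 5 } ⇒ simplest 17/4
BBBBBRRR: Left { 0; 1; 2; 3; 4 }, Right { 17/4; 9/2; 5 } ⇒ simplest 33/8
BBBBBRRRB: Left { 0; 1; 2; 3; 4; 33/8 }, Right { 17/4; 9/2; 5 } ⇒ simplest 67/16
BBBBBRRRBB: Left { 0; 1; 2; 3; 4; 33/8; 67/16 }, Right { 17/4; 9/2; 5 } ⇒ simplest 135/32
BBBBBRRRBBB: Left { 0; 1; 2; 3; 4; 33/8; 67/16; 135/32 }, Right { 17/4; 9/2; 5 } ⇒ simplest 271/64
BBBBBRRRBBBR: Left { 0; 1; 2; 3; 4; 33/8; 67/16; 135/32 }, Right { 271/64; 17/4; 9/2; 5 } ⇒ simplest 541/128
BBBBBRRRBBBRB: Left { 0; 1; 2; 3; 4; 33/8; 67/16; 135/32; 541/128 }, Right { 271/64; 17/4; 9/2; 5 } ⇒ simplest 1083/256
BBBBBRRRBBBRBB: Left { 0; 1; 2; 3; 4; 33/8; 67/16; 135/32; 541/128; 1083/256 }, Right { 271/64; 17/4; 9/2; 5 } ⇒ simplest 2167/512
BBBBBRRRBBBRBBB: Left { 0; 1; 2; 3; 4; 33/8; 67/16; 135/32; 541/128; 1083/256; 2167/512 }, Right { 271/64; 17/4; 9/2; 5 } ⇒ simplest 4335/1024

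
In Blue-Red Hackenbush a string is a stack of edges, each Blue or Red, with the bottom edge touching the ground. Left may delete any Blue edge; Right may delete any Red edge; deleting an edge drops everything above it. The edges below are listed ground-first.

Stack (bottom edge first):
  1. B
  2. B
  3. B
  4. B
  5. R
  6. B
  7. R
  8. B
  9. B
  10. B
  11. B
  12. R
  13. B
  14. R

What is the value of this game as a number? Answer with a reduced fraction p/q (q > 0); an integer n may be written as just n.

g(B) = { 0 | none } gives 1
g(BB) = { 0 1 | none } gives 2
g(BBB) = { 0 1 2 | none } gives 3
g(BBBB) = { 0 1 2 3 | none } gives 4
g(BBBBR) = { 0 1 2 3 | 4 } gives 7/2
g(BBBBRB) = { 0 1 2 3 7/2 | 4 } gives 15/4
g(BBBBRBR) = { 0 1 2 3 7/2 | 15/4 4 } gives 29/8
g(BBBBRBRB) = { 0 1 2 3 7/2 29/8 | 15/4 4 } gives 59/16
g(BBBBRBRBB) = { 0 1 2 3 7/2 29/8 59/16 | 15/4 4 } gives 119/32
g(BBBBRBRBBB) = { 0 1 2 3 7/2 29/8 59/16 119/32 | 15/4 4 } gives 239/64
g(BBBBRBRBBBB) = { 0 1 2 3 7/2 29/8 59/16 119/32 239/64 | 15/4 4 } gives 479/128
g(BBBBRBRBBBBR) = { 0 1 2 3 7/2 29/8 59/16 119/32 239/64 | 479/128 15/4 4 } gives 957/256
g(BBBBRBRBBBBRB) = { 0 1 2 3 7/2 29/8 59/16 119/32 239/64 957/256 | 479/128 15/4 4 } gives 1915/512
g(BBBBRBRBBBBRBR) = { 0 1 2 3 7/2 29/8 59/16 119/32 239/64 957/256 | 1915/512 479/128 15/4 4 } gives 3829/1024

3829/1024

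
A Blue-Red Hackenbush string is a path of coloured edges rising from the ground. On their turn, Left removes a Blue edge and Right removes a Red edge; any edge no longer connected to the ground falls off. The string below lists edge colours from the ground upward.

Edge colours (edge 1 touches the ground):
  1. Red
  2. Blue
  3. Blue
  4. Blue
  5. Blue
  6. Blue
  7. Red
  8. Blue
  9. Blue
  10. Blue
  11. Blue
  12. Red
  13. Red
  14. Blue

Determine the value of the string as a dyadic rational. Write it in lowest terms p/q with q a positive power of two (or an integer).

-269/8192

step 1: add Red to get R; options L={ (no moves) } R={ 0 } — -1
step 2: add Blue to get RB; options L={ -1 } R={ 0 } — -1/2
step 3: add Blue to get RBB; options L={ -1 -1/2 } R={ 0 } — -1/4
step 4: add Blue to get RBBB; options L={ -1 -1/2 -1/4 } R={ 0 } — -1/8
step 5: add Blue to get RBBBB; options L={ -1 -1/2 -1/4 -1/8 } R={ 0 } — -1/16
step 6: add Blue to get RBBBBB; options L={ -1 -1/2 -1/4 -1/8 -1/16 } R={ 0 } — -1/32
step 7: add Red to get RBBBBBR; options L={ -1 -1/2 -1/4 -1/8 -1/16 } R={ -1/32 0 } — -3/64
step 8: add Blue to get RBBBBBRB; options L={ -1 -1/2 -1/4 -1/8 -1/16 -3/64 } R={ -1/32 0 } — -5/128
step 9: add Blue to get RBBBBBRBB; options L={ -1 -1/2 -1/4 -1/8 -1/16 -3/64 -5/128 } R={ -1/32 0 } — -9/256
step 10: add Blue to get RBBBBBRBBB; options L={ -1 -1/2 -1/4 -1/8 -1/16 -3/64 -5/128 -9/256 } R={ -1/32 0 } — -17/512
step 11: add Blue to get RBBBBBRBBBB; options L={ -1 -1/2 -1/4 -1/8 -1/16 -3/64 -5/128 -9/256 -17/512 } R={ -1/32 0 } — -33/1024
step 12: add Red to get RBBBBBRBBBBR; options L={ -1 -1/2 -1/4 -1/8 -1/16 -3/64 -5/128 -9/256 -17/512 } R={ -33/1024 -1/32 0 } — -67/2048
step 13: add Red to get RBBBBBRBBBBRR; options L={ -1 -1/2 -1/4 -1/8 -1/16 -3/64 -5/128 -9/256 -17/512 } R={ -67/2048 -33/1024 -1/32 0 } — -135/4096
step 14: add Blue to get RBBBBBRBBBBRRB; options L={ -1 -1/2 -1/4 -1/8 -1/16 -3/64 -5/128 -9/256 -17/512 -135/4096 } R={ -67/2048 -33/1024 -1/32 0 } — -269/8192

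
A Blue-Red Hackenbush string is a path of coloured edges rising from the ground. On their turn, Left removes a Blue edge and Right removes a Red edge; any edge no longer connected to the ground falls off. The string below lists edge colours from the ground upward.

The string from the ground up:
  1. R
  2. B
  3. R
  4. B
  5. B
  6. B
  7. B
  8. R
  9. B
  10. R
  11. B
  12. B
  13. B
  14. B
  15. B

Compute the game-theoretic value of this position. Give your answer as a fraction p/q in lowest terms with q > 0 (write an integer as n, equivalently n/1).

-8513/16384

step 1: add R to get R; options L={ · } R={ 0 } — -1
step 2: add B to get RB; options L={ -1 } R={ 0 } — -1/2
step 3: add R to get RBR; options L={ -1 } R={ -1/2 0 } — -3/4
step 4: add B to get RBRB; options L={ -1 -3/4 } R={ -1/2 0 } — -5/8
step 5: add B to get RBRBB; options L={ -1 -3/4 -5/8 } R={ -1/2 0 } — -9/16
step 6: add B to get RBRBBB; options L={ -1 -3/4 -5/8 -9/16 } R={ -1/2 0 } — -17/32
step 7: add B to get RBRBBBB; options L={ -1 -3/4 -5/8 -9/16 -17/32 } R={ -1/2 0 } — -33/64
step 8: add R to get RBRBBBBR; options L={ -1 -3/4 -5/8 -9/16 -17/32 } R={ -33/64 -1/2 0 } — -67/128
step 9: add B to get RBRBBBBRB; options L={ -1 -3/4 -5/8 -9/16 -17/32 -67/128 } R={ -33/64 -1/2 0 } — -133/256
step 10: add R to get RBRBBBBRBR; options L={ -1 -3/4 -5/8 -9/16 -17/32 -67/128 } R={ -133/256 -33/64 -1/2 0 } — -267/512
step 11: add B to get RBRBBBBRBRB; options L={ -1 -3/4 -5/8 -9/16 -17/32 -67/128 -267/512 } R={ -133/256 -33/64 -1/2 0 } — -533/1024
step 12: add B to get RBRBBBBRBRBB; options L={ -1 -3/4 -5/8 -9/16 -17/32 -67/128 -267/512 -533/1024 } R={ -133/256 -33/64 -1/2 0 } — -1065/2048
step 13: add B to get RBRBBBBRBRBBB; options L={ -1 -3/4 -5/8 -9/16 -17/32 -67/128 -267/512 -533/1024 -1065/2048 } R={ -133/256 -33/64 -1/2 0 } — -2129/4096
step 14: add B to get RBRBBBBRBRBBBB; options L={ -1 -3/4 -5/8 -9/16 -17/32 -67/128 -267/512 -533/1024 -1065/2048 -2129/4096 } R={ -133/256 -33/64 -1/2 0 } — -4257/8192
step 15: add B to get RBRBBBBRBRBBBBB; options L={ -1 -3/4 -5/8 -9/16 -17/32 -67/128 -267/512 -533/1024 -1065/2048 -2129/4096 -4257/8192 } R={ -133/256 -33/64 -1/2 0 } — -8513/16384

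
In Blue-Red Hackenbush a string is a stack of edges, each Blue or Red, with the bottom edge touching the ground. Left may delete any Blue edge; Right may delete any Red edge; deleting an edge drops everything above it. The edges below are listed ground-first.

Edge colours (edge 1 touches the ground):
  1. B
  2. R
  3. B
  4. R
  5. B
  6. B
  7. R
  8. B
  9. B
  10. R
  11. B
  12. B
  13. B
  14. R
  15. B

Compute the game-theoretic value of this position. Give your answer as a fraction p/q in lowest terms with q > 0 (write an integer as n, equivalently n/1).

11707/16384

G(B) = { 0 |  } gives 1
G(BR) = { 0 | 1 } gives 1/2
G(BRB) = { 0,1/2 | 1 } gives 3/4
G(BRBR) = { 0,1/2 | 3/4,1 } gives 5/8
G(BRBRB) = { 0,1/2,5/8 | 3/4,1 } gives 11/16
G(BRBRBB) = { 0,1/2,5/8,11/16 | 3/4,1 } gives 23/32
G(BRBRBBR) = { 0,1/2,5/8,11/16 | 23/32,3/4,1 } gives 45/64
G(BRBRBBRB) = { 0,1/2,5/8,11/16,45/64 | 23/32,3/4,1 } gives 91/128
G(BRBRBBRBB) = { 0,1/2,5/8,11/16,45/64,91/128 | 23/32,3/4,1 } gives 183/256
G(BRBRBBRBBR) = { 0,1/2,5/8,11/16,45/64,91/128 | 183/256,23/32,3/4,1 } gives 365/512
G(BRBRBBRBBRB) = { 0,1/2,5/8,11/16,45/64,91/128,365/512 | 183/256,23/32,3/4,1 } gives 731/1024
G(BRBRBBRBBRBB) = { 0,1/2,5/8,11/16,45/64,91/128,365/512,731/1024 | 183/256,23/32,3/4,1 } gives 1463/2048
G(BRBRBBRBBRBBB) = { 0,1/2,5/8,11/16,45/64,91/128,365/512,731/1024,1463/2048 | 183/256,23/32,3/4,1 } gives 2927/4096
G(BRBRBBRBBRBBBR) = { 0,1/2,5/8,11/16,45/64,91/128,365/512,731/1024,1463/2048 | 2927/4096,183/256,23/32,3/4,1 } gives 5853/8192
G(BRBRBBRBBRBBBRB) = { 0,1/2,5/8,11/16,45/64,91/128,365/512,731/1024,1463/2048,5853/8192 | 2927/4096,183/256,23/32,3/4,1 } gives 11707/16384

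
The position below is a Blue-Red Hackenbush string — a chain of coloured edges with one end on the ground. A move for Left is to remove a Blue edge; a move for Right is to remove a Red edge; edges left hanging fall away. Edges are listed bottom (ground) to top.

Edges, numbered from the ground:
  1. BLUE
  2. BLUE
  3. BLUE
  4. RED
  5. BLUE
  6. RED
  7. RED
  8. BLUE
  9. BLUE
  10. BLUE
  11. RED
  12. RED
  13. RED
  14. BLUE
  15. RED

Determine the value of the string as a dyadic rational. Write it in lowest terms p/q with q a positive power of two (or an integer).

10693/4096

Prefix values for BLUE BLUE BLUE RED BLUE RED RED BLUE BLUE BLUE RED RED RED BLUE RED via {L|R} + simplicity:
step 1: add BLUE to get B; options L={ 0 } R={ (no moves) } so 1
step 2: add BLUE to get BB; options L={ 0 1 } R={ (no moves) } so 2
step 3: add BLUE to get BBB; options L={ 0 1 2 } R={ (no moves) } so 3
step 4: add RED to get BBBR; options L={ 0 1 2 } R={ 3 } so 5/2
step 5: add BLUE to get BBBRB; options L={ 0 1 2 5/2 } R={ 3 } so 11/4
step 6: add RED to get BBBRBR; options L={ 0 1 2 5/2 } R={ 11/4 3 } so 21/8
step 7: add RED to get BBBRBRR; options L={ 0 1 2 5/2 } R={ 21/8 11/4 3 } so 41/16
step 8: add BLUE to get BBBRBRRB; options L={ 0 1 2 5/2 41/16 } R={ 21/8 11/4 3 } so 83/32
step 9: add BLUE to get BBBRBRRBB; options L={ 0 1 2 5/2 41/16 83/32 } R={ 21/8 11/4 3 } so 167/64
step 10: add BLUE to get BBBRBRRBBB; options L={ 0 1 2 5/2 41/16 83/32 167/64 } R={ 21/8 11/4 3 } so 335/128
step 11: add RED to get BBBRBRRBBBR; options L={ 0 1 2 5/2 41/16 83/32 167/64 } R={ 335/128 21/8 11/4 3 } so 669/256
step 12: add RED to get BBBRBRRBBBRR; options L={ 0 1 2 5/2 41/16 83/32 167/64 } R={ 669/256 335/128 21/8 11/4 3 } so 1337/512
step 13: add RED to get BBBRBRRBBBRRR; options L={ 0 1 2 5/2 41/16 83/32 167/64 } R={ 1337/512 669/256 335/128 21/8 11/4 3 } so 2673/1024
step 14: add BLUE to get BBBRBRRBBBRRRB; options L={ 0 1 2 5/2 41/16 83/32 167/64 2673/1024 } R={ 1337/512 669/256 335/128 21/8 11/4 3 } so 5347/2048
step 15: add RED to get BBBRBRRBBBRRRBR; options L={ 0 1 2 5/2 41/16 83/32 167/64 2673/1024 } R={ 5347/2048 1337/512 669/256 335/128 21/8 11/4 3 } so 10693/4096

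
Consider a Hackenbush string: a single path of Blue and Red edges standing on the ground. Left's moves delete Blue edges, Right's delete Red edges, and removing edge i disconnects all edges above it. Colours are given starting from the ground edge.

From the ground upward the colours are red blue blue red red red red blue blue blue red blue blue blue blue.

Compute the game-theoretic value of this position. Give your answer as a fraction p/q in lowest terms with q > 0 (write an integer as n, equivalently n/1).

-7713/16384

Recurse on prefixes of the 15-edge string red blue blue red red red red blue blue blue red blue blue blue blue:
step 1: add red to get r; options L={ — } R={ 0 } — -1
step 2: add blue to get rb; options L={ -1 } R={ 0 } — -1/2
step 3: add blue to get rbb; options L={ -1,-1/2 } R={ 0 } — -1/4
step 4: add red to get rbbr; options L={ -1,-1/2 } R={ -1/4,0 } — -3/8
step 5: add red to get rbbrr; options L={ -1,-1/2 } R={ -3/8,-1/4,0 } — -7/16
step 6: add red to get rbbrrr; options L={ -1,-1/2 } R={ -7/16,-3/8,-1/4,0 } — -15/32
step 7: add red to get rbbrrrr; options L={ -1,-1/2 } R={ -15/32,-7/16,-3/8,-1/4,0 } — -31/64
step 8: add blue to get rbbrrrrb; options L={ -1,-1/2,-31/64 } R={ -15/32,-7/16,-3/8,-1/4,0 } — -61/128
step 9: add blue to get rbbrrrrbb; options L={ -1,-1/2,-31/64,-61/128 } R={ -15/32,-7/16,-3/8,-1/4,0 } — -121/256
step 10: add blue to get rbbrrrrbbb; options L={ -1,-1/2,-31/64,-61/128,-121/256 } R={ -15/32,-7/16,-3/8,-1/4,0 } — -241/512
step 11: add red to get rbbrrrrbbbr; options L={ -1,-1/2,-31/64,-61/128,-121/256 } R={ -241/512,-15/32,-7/16,-3/8,-1/4,0 } — -483/1024
step 12: add blue to get rbbrrrrbbbrb; options L={ -1,-1/2,-31/64,-61/128,-121/256,-483/1024 } R={ -241/512,-15/32,-7/16,-3/8,-1/4,0 } — -965/2048
step 13: add blue to get rbbrrrrbbbrbb; options L={ -1,-1/2,-31/64,-61/128,-121/256,-483/1024,-965/2048 } R={ -241/512,-15/32,-7/16,-3/8,-1/4,0 } — -1929/4096
step 14: add blue to get rbbrrrrbbbrbbb; options L={ -1,-1/2,-31/64,-61/128,-121/256,-483/1024,-965/2048,-1929/4096 } R={ -241/512,-15/32,-7/16,-3/8,-1/4,0 } — -3857/8192
step 15: add blue to get rbbrrrrbbbrbbbb; options L={ -1,-1/2,-31/64,-61/128,-121/256,-483/1024,-965/2048,-1929/4096,-3857/8192 } R={ -241/512,-15/32,-7/16,-3/8,-1/4,0 } — -7713/16384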